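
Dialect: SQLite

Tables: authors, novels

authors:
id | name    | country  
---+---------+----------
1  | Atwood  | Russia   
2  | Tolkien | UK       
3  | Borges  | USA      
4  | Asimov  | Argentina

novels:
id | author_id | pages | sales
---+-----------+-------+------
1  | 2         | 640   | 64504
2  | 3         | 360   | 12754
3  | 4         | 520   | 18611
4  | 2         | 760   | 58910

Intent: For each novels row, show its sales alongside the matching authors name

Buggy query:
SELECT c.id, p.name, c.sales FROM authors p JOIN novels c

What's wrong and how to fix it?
Bug: JOIN with no ON clause produces a cartesian product; every novels row pairs with every authors row

Fix: Add ON c.author_id = p.id to the JOIN

Corrected query:
SELECT c.id, p.name, c.sales FROM authors p JOIN novels c ON c.author_id = p.id

Result:
id | name    | sales
---+---------+------
1  | Tolkien | 64504
2  | Borges  | 12754
3  | Asimov  | 18611
4  | Tolkien | 58910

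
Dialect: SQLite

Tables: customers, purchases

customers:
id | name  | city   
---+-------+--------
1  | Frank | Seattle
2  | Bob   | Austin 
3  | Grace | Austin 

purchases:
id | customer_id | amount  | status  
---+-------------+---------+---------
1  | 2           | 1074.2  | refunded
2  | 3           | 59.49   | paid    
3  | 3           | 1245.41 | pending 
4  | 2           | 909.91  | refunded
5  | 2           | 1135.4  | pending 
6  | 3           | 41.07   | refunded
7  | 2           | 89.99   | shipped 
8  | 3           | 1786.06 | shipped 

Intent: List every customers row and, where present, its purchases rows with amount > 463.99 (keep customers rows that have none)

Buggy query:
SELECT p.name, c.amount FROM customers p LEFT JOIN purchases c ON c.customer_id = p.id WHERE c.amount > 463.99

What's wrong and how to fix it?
Bug: A WHERE condition on the right-hand table after LEFT JOIN drops unmatched parents

Fix: Move the right-table condition into the ON clause so unmatched parents are kept

Corrected query:
SELECT p.name, c.amount FROM customers p LEFT JOIN purchases c ON c.customer_id = p.id AND c.amount > 463.99

Result:
name  | amount 
------+--------
Frank | NULL   
Bob   | 909.91 
Bob   | 1074.2 
Bob   | 1135.4 
Grace | 1245.41
Grace | 1786.06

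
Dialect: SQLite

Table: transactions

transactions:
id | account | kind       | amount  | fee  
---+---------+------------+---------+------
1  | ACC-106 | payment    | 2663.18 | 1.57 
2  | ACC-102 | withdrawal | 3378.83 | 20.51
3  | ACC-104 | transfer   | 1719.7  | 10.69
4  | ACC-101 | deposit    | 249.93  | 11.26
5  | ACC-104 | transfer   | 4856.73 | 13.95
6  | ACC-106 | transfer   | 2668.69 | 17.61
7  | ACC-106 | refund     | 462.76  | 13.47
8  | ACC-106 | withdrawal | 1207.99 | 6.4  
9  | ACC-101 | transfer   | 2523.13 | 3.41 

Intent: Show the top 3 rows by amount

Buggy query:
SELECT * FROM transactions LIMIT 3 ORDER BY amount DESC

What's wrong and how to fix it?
Bug: ORDER BY cannot follow LIMIT; LIMIT is the final clause

Fix: Swap the clauses: ORDER BY first, then LIMIT

Corrected query:
SELECT * FROM transactions ORDER BY amount DESC LIMIT 3

Result:
id | account | kind       | amount  | fee  
---+---------+------------+---------+------
5  | ACC-104 | transfer   | 4856.73 | 13.95
2  | ACC-102 | withdrawal | 3378.83 | 20.51
6  | ACC-106 | transfer   | 2668.69 | 17.61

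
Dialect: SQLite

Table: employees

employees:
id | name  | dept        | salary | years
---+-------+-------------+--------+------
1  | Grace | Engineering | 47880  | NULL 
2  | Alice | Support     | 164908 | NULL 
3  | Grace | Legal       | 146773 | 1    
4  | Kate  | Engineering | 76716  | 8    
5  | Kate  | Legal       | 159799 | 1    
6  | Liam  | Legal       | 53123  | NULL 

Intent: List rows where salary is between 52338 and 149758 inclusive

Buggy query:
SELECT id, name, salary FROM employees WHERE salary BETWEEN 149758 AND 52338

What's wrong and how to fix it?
Bug: The bounds are reversed; BETWEEN a AND b requires a <= b to match anything

Fix: Swap the bounds so the smaller value comes first

Corrected query:
SELECT id, name, salary FROM employees WHERE salary BETWEEN 52338 AND 149758

Result:
id | name  | salary
---+-------+-------
3  | Grace | 146773
4  | Kate  | 76716 
6  | Liam  | 53123 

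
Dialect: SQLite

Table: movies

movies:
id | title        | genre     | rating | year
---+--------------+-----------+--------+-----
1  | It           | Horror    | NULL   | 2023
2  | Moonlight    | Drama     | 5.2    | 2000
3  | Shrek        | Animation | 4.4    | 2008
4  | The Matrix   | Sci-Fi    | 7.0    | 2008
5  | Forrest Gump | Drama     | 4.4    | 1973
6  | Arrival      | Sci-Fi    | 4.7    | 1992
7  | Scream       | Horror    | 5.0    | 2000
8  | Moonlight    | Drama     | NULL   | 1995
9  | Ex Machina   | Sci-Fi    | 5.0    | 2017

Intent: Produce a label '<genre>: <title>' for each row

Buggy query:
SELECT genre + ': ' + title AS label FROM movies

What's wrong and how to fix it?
Bug: '+' is numeric addition; on text columns SQLite converts them to 0 instead of concatenating

Fix: Use the || operator for string concatenation

Corrected query:
SELECT genre || ': ' || title AS label FROM movies

Result:
label              
-------------------
Horror: It         
Drama: Moonlight   
Animation: Shrek   
Sci-Fi: The Matrix 
Drama: Forrest Gump
Sci-Fi: Arrival    
Horror: Scream     
Drama: Moonlight   
Sci-Fi: Ex Machina 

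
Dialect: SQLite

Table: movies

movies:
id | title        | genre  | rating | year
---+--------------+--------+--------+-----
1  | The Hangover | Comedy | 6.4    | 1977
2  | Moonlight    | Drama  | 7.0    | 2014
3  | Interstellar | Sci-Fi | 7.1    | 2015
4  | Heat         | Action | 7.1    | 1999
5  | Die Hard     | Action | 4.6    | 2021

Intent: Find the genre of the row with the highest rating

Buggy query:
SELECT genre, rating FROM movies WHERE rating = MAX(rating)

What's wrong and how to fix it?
Bug: MAX(rating) is an aggregate and cannot be used directly in WHERE

Fix: Wrap MAX in a scalar subquery so WHERE compares against a single value

Corrected query:
SELECT genre, rating FROM movies WHERE rating = (SELECT MAX(rating) FROM movies)

Result:
genre  | rating
-------+-------
Sci-Fi | 7.1   
Action | 7.1   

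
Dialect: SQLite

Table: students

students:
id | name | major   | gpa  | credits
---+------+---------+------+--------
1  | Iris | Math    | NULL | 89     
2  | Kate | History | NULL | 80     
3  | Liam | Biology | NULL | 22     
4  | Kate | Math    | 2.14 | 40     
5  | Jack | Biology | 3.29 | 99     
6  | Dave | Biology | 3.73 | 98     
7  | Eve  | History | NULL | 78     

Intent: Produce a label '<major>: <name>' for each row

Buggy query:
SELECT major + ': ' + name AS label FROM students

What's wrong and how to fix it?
Bug: SQLite uses || for string concatenation; + coerces text to numbers (yielding 0)

Fix: Replace + with || to concatenate text

Corrected query:
SELECT major || ': ' || name AS label FROM students

Result:
label        
-------------
Math: Iris   
History: Kate
Biology: Liam
Math: Kate   
Biology: Jack
Biology: Dave
History: Eve 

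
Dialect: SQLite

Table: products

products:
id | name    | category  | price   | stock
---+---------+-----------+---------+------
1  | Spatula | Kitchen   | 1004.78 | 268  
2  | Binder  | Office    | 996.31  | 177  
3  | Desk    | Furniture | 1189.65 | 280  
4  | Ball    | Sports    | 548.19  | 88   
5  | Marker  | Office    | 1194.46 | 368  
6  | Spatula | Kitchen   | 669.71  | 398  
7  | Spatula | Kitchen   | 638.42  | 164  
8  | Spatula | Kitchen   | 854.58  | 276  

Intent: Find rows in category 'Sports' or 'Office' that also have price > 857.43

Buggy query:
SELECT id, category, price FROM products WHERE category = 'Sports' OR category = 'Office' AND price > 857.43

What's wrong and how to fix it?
Bug: Without parentheses, AND is evaluated before OR, so the price filter only applies to the 'Office' branch

Fix: Group the OR with parentheses (or use IN), then AND the threshold

Corrected query:
SELECT id, category, price FROM products WHERE (category = 'Sports' OR category = 'Office') AND price > 857.43

Result:
id | category | price  
---+----------+--------
2  | Office   | 996.31 
5  | Office   | 1194.46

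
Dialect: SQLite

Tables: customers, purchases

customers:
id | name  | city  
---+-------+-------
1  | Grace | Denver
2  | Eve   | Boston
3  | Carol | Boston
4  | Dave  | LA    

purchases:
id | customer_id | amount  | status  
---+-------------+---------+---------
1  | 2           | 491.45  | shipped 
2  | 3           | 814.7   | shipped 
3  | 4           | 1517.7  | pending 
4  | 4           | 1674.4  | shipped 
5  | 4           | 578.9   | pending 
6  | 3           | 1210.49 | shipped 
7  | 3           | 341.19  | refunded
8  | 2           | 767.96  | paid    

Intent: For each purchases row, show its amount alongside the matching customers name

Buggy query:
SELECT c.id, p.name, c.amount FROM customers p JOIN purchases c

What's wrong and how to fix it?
Bug: JOIN with no ON clause produces a cartesian product; every purchases row pairs with every customers row

Fix: Specify the join condition linking the foreign key to the parent id

Corrected query:
SELECT c.id, p.name, c.amount FROM customers p JOIN purchases c ON c.customer_id = p.id

Result:
id | name  | amount 
---+-------+--------
1  | Eve   | 491.45 
2  | Carol | 814.7  
3  | Dave  | 1517.7 
4  | Dave  | 1674.4 
5  | Dave  | 578.9  
6  | Carol | 1210.49
7  | Carol | 341.19 
8  | Eve   | 767.96 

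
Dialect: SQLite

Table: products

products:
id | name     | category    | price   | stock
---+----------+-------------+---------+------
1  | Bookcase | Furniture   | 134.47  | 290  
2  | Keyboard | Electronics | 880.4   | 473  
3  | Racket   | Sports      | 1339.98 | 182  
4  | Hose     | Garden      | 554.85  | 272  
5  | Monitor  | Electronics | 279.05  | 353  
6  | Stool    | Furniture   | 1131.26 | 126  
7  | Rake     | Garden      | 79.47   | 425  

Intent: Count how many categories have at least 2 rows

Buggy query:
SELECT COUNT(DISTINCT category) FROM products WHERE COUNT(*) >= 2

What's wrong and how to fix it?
Bug: WHERE filters individual rows, not groups, so a group-level COUNT is invalid there

Fix: Group first with HAVING COUNT(*) >= 2, then COUNT the resulting groups

Corrected query:
SELECT COUNT(*) FROM (SELECT category FROM products GROUP BY category HAVING COUNT(*) >= 2)

Result:
COUNT(*)
--------
3       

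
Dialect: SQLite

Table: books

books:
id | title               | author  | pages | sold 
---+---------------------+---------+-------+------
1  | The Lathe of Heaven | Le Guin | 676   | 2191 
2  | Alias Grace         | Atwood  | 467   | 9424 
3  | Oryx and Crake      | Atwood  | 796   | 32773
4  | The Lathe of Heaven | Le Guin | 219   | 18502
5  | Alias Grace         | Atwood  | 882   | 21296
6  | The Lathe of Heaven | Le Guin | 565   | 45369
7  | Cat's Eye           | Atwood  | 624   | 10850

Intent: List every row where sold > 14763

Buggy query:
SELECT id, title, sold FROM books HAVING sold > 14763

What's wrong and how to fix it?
Bug: This is a non-aggregate query (no GROUP BY, no aggregates), so in SQLite the HAVING clause is invalid here; a row-level condition belongs in WHERE

Fix: Replace HAVING with WHERE since the condition applies to individual rows

Corrected query:
SELECT id, title, sold FROM books WHERE sold > 14763

Result:
id | title               | sold 
---+---------------------+------
3  | Oryx and Crake      | 32773
4  | The Lathe of Heaven | 18502
5  | Alias Grace         | 21296
6  | The Lathe of Heaven | 45369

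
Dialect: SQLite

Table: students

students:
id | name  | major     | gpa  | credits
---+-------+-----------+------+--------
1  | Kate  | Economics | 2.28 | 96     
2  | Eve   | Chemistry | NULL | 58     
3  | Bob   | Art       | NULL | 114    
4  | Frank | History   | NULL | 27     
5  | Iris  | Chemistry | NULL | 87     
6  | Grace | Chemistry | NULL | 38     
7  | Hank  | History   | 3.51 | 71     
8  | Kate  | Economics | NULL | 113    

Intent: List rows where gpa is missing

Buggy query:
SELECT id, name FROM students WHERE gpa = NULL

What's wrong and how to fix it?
Bug: '= NULL' is always unknown in SQL three-valued logic, so no rows match

Fix: Use IS NULL to test for NULL

Corrected query:
SELECT id, name FROM students WHERE gpa IS NULL

Result:
id | name 
---+------
2  | Eve  
3  | Bob  
4  | Frank
5  | Iris 
6  | Grace
8  | Kate 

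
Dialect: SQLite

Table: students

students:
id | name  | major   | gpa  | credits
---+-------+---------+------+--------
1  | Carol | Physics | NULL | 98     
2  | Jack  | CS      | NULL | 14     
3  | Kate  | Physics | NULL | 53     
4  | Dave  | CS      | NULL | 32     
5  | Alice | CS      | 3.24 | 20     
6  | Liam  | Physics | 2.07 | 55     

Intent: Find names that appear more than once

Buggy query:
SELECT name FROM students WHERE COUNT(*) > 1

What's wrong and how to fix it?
Bug: WHERE can't reference COUNT(*); aggregates are computed after WHERE

Fix: Group first, then use HAVING for the count condition

Corrected query:
SELECT name FROM students GROUP BY name HAVING COUNT(*) > 1

Result:
(no rows)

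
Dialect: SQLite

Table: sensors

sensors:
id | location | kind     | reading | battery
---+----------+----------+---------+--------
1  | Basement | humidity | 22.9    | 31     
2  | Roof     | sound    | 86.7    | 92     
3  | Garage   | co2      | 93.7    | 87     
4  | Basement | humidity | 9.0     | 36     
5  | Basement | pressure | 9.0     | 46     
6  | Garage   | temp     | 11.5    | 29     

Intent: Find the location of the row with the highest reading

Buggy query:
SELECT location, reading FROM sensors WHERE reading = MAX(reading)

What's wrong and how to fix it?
Bug: MAX(reading) is an aggregate and cannot be used directly in WHERE

Fix: Wrap MAX in a scalar subquery so WHERE compares against a single value

Corrected query:
SELECT location, reading FROM sensors WHERE reading = (SELECT MAX(reading) FROM sensors)

Result:
location | reading
---------+--------
Garage   | 93.7   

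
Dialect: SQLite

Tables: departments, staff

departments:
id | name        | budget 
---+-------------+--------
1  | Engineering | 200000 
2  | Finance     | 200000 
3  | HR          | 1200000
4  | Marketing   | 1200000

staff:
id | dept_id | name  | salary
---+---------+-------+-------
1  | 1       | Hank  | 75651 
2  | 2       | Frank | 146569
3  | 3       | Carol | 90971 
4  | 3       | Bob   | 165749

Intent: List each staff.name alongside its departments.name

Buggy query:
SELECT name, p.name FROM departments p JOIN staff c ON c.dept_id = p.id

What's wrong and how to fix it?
Bug: 'name' exists in both joined tables, so the database can't tell which one is meant

Fix: Prefix ambiguous columns with the table alias

Corrected query:
SELECT c.name, p.name FROM departments p JOIN staff c ON c.dept_id = p.id

Result:
name  | name       
------+------------
Hank  | Engineering
Frank | Finance    
Carol | HR         
Bob   | HR         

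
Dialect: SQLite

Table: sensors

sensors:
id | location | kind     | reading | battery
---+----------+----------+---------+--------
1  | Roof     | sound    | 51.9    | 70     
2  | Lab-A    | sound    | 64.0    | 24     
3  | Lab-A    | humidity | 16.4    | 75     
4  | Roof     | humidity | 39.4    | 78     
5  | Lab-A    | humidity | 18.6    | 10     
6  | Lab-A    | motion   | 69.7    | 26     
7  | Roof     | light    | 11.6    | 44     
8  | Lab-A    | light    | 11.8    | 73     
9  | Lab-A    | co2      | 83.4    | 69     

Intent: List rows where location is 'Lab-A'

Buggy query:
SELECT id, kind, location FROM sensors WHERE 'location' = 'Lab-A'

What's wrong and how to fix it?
Bug: 'location' in single quotes is a string literal, not the column; the comparison is literal-vs-literal and never true

Fix: Reference the column as location without single quotes

Corrected query:
SELECT id, kind, location FROM sensors WHERE location = 'Lab-A'

Result:
id | kind     | location
---+----------+---------
2  | sound    | Lab-A   
3  | humidity | Lab-A   
5  | humidity | Lab-A   
6  | motion   | Lab-A   
8  | light    | Lab-A   
9  | co2      | Lab-A   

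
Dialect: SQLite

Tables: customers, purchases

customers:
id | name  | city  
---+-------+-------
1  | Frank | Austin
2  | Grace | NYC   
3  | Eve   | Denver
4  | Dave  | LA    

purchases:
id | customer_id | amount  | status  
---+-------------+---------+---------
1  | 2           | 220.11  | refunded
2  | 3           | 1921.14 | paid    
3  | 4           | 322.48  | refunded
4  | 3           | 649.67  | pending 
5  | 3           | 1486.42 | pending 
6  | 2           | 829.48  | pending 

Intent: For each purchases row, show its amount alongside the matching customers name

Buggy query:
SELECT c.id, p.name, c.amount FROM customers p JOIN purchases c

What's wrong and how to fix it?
Bug: Missing join condition: each purchases row is matched to all customers rows instead of just its own

Fix: Specify the join condition linking the foreign key to the parent id

Corrected query:
SELECT c.id, p.name, c.amount FROM customers p JOIN purchases c ON c.customer_id = p.id

Result:
id | name  | amount 
---+-------+--------
1  | Grace | 220.11 
2  | Eve   | 1921.14
3  | Dave  | 322.48 
4  | Eve   | 649.67 
5  | Eve   | 1486.42
6  | Grace | 829.48 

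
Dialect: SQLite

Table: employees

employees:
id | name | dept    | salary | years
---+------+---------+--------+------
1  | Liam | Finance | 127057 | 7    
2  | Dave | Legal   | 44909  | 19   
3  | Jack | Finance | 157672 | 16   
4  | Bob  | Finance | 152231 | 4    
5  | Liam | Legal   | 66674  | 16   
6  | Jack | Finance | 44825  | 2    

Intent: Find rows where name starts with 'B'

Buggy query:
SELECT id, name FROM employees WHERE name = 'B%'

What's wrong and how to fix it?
Bug: '=' compares the literal string including the % character; pattern matching needs LIKE

Fix: Replace '=' with LIKE so 'B%' is treated as a pattern

Corrected query:
SELECT id, name FROM employees WHERE name LIKE 'B%'

Result:
id | name
---+-----
4  | Bob 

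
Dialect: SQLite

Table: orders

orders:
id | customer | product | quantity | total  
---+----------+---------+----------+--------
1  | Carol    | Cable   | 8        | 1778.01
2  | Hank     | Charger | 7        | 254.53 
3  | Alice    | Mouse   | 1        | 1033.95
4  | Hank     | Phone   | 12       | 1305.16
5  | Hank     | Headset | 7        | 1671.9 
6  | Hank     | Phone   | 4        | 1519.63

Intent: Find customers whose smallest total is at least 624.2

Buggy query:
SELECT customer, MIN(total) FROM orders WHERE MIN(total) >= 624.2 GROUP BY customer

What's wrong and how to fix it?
Bug: Aggregates like MIN are computed per group after WHERE runs

Fix: Replace WHERE with HAVING after the GROUP BY

Corrected query:
SELECT customer, MIN(total) FROM orders GROUP BY customer HAVING MIN(total) >= 624.2

Result:
customer | MIN(total)
---------+-----------
Alice    | 1033.95   
Carol    | 1778.01   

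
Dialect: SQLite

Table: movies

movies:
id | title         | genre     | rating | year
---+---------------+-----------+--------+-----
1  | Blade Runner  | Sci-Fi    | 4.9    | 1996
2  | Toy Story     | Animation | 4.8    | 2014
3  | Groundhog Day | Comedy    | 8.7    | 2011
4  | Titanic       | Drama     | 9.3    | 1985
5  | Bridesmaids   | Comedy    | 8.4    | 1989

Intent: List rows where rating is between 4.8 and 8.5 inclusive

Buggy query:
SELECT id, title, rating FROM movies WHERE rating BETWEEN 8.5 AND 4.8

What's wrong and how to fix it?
Bug: The bounds are reversed; BETWEEN a AND b requires a <= b to match anything

Fix: Swap the bounds so the smaller value comes first

Corrected query:
SELECT id, title, rating FROM movies WHERE rating BETWEEN 4.8 AND 8.5

Result:
id | title        | rating
---+--------------+-------
1  | Blade Runner | 4.9   
2  | Toy Story    | 4.8   
5  | Bridesmaids  | 8.4   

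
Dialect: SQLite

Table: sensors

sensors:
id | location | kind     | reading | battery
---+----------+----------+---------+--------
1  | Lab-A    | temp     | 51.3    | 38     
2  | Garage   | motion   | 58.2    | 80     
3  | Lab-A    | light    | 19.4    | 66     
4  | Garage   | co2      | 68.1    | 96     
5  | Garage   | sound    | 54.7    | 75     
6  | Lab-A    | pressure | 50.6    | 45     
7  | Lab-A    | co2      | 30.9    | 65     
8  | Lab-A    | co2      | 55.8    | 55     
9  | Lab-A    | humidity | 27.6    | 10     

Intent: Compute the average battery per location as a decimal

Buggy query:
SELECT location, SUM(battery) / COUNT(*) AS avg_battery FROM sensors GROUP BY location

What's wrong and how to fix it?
Bug: SUM(battery) and COUNT(*) are both integers; the division truncates the fractional part

Fix: Cast one side to REAL so the division keeps the fractional part

Corrected query:
SELECT location, SUM(battery) * 1.0 / COUNT(*) AS avg_battery FROM sensors GROUP BY location

Result:
location | avg_battery
---------+------------
Garage   | 83.666667  
Lab-A    | 46.5       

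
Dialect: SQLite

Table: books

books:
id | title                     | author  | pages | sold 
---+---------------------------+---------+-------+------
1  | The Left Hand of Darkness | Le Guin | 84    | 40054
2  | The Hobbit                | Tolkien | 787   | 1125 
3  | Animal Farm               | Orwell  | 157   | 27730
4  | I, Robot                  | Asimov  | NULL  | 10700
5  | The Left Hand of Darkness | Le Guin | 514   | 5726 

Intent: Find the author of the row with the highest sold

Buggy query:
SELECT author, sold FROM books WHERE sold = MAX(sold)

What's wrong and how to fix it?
Bug: MAX(sold) is an aggregate and cannot be used directly in WHERE

Fix: Use a subquery: WHERE sold = (SELECT MAX(sold) FROM books)

Corrected query:
SELECT author, sold FROM books WHERE sold = (SELECT MAX(sold) FROM books)

Result:
author  | sold 
--------+------
Le Guin | 40054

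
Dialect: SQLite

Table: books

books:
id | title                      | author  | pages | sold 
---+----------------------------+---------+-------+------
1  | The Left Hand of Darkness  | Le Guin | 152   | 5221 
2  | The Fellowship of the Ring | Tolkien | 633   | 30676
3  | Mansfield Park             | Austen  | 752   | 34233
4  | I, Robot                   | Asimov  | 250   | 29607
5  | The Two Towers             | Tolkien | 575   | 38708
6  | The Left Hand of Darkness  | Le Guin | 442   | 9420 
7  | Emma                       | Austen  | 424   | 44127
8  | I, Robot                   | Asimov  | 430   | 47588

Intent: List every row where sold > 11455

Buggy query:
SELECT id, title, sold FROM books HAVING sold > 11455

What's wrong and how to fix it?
Bug: This is a non-aggregate query (no GROUP BY, no aggregates), so in SQLite the HAVING clause is invalid here; a row-level condition belongs in WHERE

Fix: Use WHERE for row-level filtering

Corrected query:
SELECT id, title, sold FROM books WHERE sold > 11455

Result:
id | title                      | sold 
---+----------------------------+------
2  | The Fellowship of the Ring | 30676
3  | Mansfield Park             | 34233
4  | I, Robot                   | 29607
5  | The Two Towers             | 38708
7  | Emma                       | 44127
8  | I, Robot                   | 47588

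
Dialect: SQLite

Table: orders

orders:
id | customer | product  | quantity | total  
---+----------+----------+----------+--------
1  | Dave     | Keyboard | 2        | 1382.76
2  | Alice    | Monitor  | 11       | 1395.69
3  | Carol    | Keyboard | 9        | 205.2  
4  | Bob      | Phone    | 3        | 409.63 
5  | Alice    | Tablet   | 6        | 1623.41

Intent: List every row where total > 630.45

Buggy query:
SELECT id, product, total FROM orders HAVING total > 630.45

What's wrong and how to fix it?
Bug: This is a non-aggregate query (no GROUP BY, no aggregates), so in SQLite the HAVING clause is invalid here; a row-level condition belongs in WHERE

Fix: Use WHERE for row-level filtering

Corrected query:
SELECT id, product, total FROM orders WHERE total > 630.45

Result:
id | product  | total  
---+----------+--------
1  | Keyboard | 1382.76
2  | Monitor  | 1395.69
5  | Tablet   | 1623.41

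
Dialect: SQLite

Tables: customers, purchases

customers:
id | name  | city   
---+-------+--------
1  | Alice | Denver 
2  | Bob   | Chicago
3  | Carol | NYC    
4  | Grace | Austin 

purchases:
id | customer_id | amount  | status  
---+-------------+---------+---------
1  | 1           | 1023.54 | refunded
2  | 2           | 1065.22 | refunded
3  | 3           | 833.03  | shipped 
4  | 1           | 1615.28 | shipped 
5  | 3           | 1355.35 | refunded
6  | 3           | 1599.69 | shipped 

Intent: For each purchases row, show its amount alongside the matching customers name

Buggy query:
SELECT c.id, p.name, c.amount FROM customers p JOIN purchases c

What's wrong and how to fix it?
Bug: JOIN with no ON clause produces a cartesian product; every purchases row pairs with every customers row

Fix: Specify the join condition linking the foreign key to the parent id

Corrected query:
SELECT c.id, p.name, c.amount FROM customers p JOIN purchases c ON c.customer_id = p.id

Result:
id | name  | amount 
---+-------+--------
1  | Alice | 1023.54
2  | Bob   | 1065.22
3  | Carol | 833.03 
4  | Alice | 1615.28
5  | Carol | 1355.35
6  | Carol | 1599.69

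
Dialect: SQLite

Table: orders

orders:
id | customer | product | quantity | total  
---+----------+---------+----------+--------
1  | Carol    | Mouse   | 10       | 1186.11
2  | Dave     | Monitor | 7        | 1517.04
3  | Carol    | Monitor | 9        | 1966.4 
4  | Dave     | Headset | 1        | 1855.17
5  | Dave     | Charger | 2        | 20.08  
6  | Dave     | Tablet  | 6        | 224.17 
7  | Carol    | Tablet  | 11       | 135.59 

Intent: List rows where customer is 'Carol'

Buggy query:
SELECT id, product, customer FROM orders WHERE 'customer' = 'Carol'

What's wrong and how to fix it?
Bug: 'customer' in single quotes is a string literal, not the column; the comparison is literal-vs-literal and never true

Fix: Reference the column as customer without single quotes

Corrected query:
SELECT id, product, customer FROM orders WHERE customer = 'Carol'

Result:
id | product | customer
---+---------+---------
1  | Mouse   | Carol   
3  | Monitor | Carol   
7  | Tablet  | Carol   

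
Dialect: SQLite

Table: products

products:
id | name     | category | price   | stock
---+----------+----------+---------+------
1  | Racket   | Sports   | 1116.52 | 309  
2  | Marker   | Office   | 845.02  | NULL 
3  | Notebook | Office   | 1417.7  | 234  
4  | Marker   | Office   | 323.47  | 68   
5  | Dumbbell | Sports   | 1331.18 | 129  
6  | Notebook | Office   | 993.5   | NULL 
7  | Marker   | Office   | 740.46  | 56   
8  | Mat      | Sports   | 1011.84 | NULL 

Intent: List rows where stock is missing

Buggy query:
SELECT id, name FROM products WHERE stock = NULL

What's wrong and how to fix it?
Bug: '= NULL' is always unknown in SQL three-valued logic, so no rows match

Fix: Replace '= NULL' with 'IS NULL'

Corrected query:
SELECT id, name FROM products WHERE stock IS NULL

Result:
id | name    
---+---------
2  | Marker  
6  | Notebook
8  | Mat     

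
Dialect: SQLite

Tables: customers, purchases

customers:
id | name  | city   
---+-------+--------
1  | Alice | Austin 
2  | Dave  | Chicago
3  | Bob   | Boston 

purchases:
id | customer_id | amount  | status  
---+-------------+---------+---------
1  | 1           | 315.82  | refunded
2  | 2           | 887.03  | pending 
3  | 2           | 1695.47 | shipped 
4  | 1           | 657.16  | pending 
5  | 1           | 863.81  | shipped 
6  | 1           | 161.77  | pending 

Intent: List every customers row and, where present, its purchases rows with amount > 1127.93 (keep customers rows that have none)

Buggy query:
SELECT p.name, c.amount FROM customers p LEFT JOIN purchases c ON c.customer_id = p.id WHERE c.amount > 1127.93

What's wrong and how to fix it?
Bug: Filtering c.amount in WHERE discards the NULL rows produced by LEFT JOIN, turning it into an inner join

Fix: Move the right-table condition into the ON clause so unmatched parents are kept

Corrected query:
SELECT p.name, c.amount FROM customers p LEFT JOIN purchases c ON c.customer_id = p.id AND c.amount > 1127.93

Result:
name  | amount 
------+--------
Alice | NULL   
Dave  | 1695.47
Bob   | NULL   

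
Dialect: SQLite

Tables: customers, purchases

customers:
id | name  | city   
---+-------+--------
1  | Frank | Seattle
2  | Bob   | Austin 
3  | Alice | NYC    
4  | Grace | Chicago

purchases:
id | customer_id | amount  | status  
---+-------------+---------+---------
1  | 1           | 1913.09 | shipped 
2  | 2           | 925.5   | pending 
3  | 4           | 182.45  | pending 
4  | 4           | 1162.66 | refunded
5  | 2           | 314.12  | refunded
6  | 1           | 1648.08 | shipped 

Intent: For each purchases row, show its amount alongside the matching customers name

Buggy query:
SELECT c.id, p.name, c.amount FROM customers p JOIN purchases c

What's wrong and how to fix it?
Bug: Missing join condition: each purchases row is matched to all customers rows instead of just its own

Fix: Specify the join condition linking the foreign key to the parent id

Corrected query:
SELECT c.id, p.name, c.amount FROM customers p JOIN purchases c ON c.customer_id = p.id

Result:
id | name  | amount 
---+-------+--------
1  | Frank | 1913.09
2  | Bob   | 925.5  
3  | Grace | 182.45 
4  | Grace | 1162.66
5  | Bob   | 314.12 
6  | Frank | 1648.08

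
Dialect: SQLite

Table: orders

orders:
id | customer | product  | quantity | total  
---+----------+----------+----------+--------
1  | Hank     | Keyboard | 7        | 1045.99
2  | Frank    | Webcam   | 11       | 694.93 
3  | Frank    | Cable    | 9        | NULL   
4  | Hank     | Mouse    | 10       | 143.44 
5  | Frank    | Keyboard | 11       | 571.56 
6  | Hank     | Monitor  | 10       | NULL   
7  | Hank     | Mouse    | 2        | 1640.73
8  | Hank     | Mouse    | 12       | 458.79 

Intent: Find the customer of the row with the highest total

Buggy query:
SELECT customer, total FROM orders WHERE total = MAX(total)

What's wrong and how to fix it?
Bug: WHERE is evaluated per row; an aggregate over the whole table isn't defined there

Fix: Use a subquery: WHERE total = (SELECT MAX(total) FROM orders)

Corrected query:
SELECT customer, total FROM orders WHERE total = (SELECT MAX(total) FROM orders)

Result:
customer | total  
---------+--------
Hank     | 1640.73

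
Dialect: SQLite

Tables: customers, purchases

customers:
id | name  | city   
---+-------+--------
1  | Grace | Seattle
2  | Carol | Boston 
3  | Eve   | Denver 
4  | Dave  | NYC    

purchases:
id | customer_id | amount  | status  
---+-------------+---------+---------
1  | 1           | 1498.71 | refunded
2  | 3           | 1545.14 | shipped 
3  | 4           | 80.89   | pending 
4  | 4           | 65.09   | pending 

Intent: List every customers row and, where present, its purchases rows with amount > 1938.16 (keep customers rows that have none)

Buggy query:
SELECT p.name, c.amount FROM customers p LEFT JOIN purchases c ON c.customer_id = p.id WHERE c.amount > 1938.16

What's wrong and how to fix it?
Bug: Filtering c.amount in WHERE discards the NULL rows produced by LEFT JOIN, turning it into an inner join

Fix: Put 'c.amount > 1938.16' in the JOIN's ON clause instead of WHERE

Corrected query:
SELECT p.name, c.amount FROM customers p LEFT JOIN purchases c ON c.customer_id = p.id AND c.amount > 1938.16

Result:
name  | amount
------+-------
Grace | NULL  
Carol | NULL  
Eve   | NULL  
Dave  | NULL  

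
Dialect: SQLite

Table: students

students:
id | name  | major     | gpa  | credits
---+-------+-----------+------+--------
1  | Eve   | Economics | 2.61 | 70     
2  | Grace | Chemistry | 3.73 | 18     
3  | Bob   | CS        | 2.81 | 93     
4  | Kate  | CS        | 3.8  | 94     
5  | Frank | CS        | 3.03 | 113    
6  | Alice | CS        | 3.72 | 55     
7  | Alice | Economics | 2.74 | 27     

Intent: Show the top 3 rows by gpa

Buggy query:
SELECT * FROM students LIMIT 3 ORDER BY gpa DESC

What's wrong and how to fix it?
Bug: ORDER BY cannot follow LIMIT; LIMIT is the final clause

Fix: Sort with ORDER BY, then apply LIMIT

Corrected query:
SELECT * FROM students ORDER BY gpa DESC LIMIT 3

Result:
id | name  | major     | gpa  | credits
---+-------+-----------+------+--------
4  | Kate  | CS        | 3.8  | 94     
2  | Grace | Chemistry | 3.73 | 18     
6  | Alice | CS        | 3.72 | 55     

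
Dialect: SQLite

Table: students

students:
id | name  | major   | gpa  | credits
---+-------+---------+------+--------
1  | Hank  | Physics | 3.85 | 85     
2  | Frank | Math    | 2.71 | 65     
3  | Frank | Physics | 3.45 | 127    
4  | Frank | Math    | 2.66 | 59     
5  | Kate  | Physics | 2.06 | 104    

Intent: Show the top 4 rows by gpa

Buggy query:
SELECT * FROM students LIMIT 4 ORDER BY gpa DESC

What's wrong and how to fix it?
Bug: ORDER BY cannot follow LIMIT; LIMIT is the final clause

Fix: Swap the clauses: ORDER BY first, then LIMIT

Corrected query:
SELECT * FROM students ORDER BY gpa DESC LIMIT 4

Result:
id | name  | major   | gpa  | credits
---+-------+---------+------+--------
1  | Hank  | Physics | 3.85 | 85     
3  | Frank | Physics | 3.45 | 127    
2  | Frank | Math    | 2.71 | 65     
4  | Frank | Math    | 2.66 | 59     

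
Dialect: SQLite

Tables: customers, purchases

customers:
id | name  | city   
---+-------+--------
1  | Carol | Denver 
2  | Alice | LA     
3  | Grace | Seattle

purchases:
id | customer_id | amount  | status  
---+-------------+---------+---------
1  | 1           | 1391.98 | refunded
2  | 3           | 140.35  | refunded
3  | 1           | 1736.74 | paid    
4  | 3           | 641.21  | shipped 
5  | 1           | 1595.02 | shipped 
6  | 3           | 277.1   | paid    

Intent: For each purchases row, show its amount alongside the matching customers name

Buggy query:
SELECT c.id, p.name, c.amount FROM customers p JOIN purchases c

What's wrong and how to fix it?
Bug: Missing join condition: each purchases row is matched to all customers rows instead of just its own

Fix: Add ON c.customer_id = p.id to the JOIN

Corrected query:
SELECT c.id, p.name, c.amount FROM customers p JOIN purchases c ON c.customer_id = p.id

Result:
id | name  | amount 
---+-------+--------
1  | Carol | 1391.98
2  | Grace | 140.35 
3  | Carol | 1736.74
4  | Grace | 641.21 
5  | Carol | 1595.02
6  | Grace | 277.1  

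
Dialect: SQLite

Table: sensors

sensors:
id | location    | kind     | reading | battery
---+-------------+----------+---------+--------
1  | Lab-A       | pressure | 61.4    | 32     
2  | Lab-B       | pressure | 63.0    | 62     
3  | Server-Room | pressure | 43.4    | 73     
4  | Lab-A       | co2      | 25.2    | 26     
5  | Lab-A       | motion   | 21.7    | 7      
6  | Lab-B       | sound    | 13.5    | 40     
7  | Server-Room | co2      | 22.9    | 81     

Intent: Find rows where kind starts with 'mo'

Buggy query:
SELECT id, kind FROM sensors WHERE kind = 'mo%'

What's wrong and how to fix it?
Bug: Wildcards only work with LIKE; '=' treats '%' as a literal character

Fix: Use LIKE for wildcard pattern matching

Corrected query:
SELECT id, kind FROM sensors WHERE kind LIKE 'mo%'

Result:
id | kind  
---+-------
5  | motion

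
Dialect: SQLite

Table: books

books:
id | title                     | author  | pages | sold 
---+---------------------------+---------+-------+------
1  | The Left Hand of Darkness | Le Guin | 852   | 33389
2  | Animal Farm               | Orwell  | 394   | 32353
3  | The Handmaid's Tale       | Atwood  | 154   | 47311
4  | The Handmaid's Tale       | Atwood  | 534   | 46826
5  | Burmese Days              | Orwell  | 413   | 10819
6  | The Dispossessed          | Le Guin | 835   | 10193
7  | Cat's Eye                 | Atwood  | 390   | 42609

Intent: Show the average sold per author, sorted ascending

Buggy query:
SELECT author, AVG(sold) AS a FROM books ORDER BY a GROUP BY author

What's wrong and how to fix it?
Bug: GROUP BY must precede ORDER BY

Fix: Reorder: SELECT … FROM … GROUP BY … ORDER BY …

Corrected query:
SELECT author, AVG(sold) AS a FROM books GROUP BY author ORDER BY a

Result:
author  | a    
--------+------
Orwell  | 21586
Le Guin | 21791
Atwood  | 45582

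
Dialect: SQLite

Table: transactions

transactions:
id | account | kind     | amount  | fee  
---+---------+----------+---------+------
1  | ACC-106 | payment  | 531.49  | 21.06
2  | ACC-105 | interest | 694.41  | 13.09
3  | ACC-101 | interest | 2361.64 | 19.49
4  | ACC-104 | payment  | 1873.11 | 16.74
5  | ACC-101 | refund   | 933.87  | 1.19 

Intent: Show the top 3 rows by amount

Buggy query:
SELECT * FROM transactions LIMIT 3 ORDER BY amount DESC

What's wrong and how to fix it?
Bug: LIMIT must come after ORDER BY

Fix: Swap the clauses: ORDER BY first, then LIMIT

Corrected query:
SELECT * FROM transactions ORDER BY amount DESC LIMIT 3

Result:
id | account | kind     | amount  | fee  
---+---------+----------+---------+------
3  | ACC-101 | interest | 2361.64 | 19.49
4  | ACC-104 | payment  | 1873.11 | 16.74
5  | ACC-101 | refund   | 933.87  | 1.19 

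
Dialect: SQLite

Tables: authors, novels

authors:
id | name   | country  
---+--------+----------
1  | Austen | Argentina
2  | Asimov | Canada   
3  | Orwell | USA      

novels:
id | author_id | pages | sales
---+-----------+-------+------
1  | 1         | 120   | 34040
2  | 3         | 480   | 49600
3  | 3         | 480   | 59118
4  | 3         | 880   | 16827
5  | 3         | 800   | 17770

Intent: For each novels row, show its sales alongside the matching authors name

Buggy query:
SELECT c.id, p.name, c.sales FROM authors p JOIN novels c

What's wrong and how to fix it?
Bug: JOIN with no ON clause produces a cartesian product; every novels row pairs with every authors row

Fix: Specify the join condition linking the foreign key to the parent id

Corrected query:
SELECT c.id, p.name, c.sales FROM authors p JOIN novels c ON c.author_id = p.id

Result:
id | name   | sales
---+--------+------
1  | Austen | 34040
2  | Orwell | 49600
3  | Orwell | 59118
4  | Orwell | 16827
5  | Orwell | 17770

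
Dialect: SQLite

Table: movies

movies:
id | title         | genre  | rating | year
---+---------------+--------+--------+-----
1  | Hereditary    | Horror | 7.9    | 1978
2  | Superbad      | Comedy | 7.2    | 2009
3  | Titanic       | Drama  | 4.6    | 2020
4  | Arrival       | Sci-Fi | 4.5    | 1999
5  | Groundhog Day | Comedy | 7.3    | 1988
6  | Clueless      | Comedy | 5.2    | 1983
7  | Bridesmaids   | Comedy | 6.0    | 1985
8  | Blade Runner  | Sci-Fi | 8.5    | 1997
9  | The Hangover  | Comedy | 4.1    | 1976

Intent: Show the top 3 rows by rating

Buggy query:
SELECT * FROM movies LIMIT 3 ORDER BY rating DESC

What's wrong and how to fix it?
Bug: ORDER BY cannot follow LIMIT; LIMIT is the final clause

Fix: Swap the clauses: ORDER BY first, then LIMIT

Corrected query:
SELECT * FROM movies ORDER BY rating DESC LIMIT 3

Result:
id | title         | genre  | rating | year
---+---------------+--------+--------+-----
8  | Blade Runner  | Sci-Fi | 8.5    | 1997
1  | Hereditary    | Horror | 7.9    | 1978
5  | Groundhog Day | Comedy | 7.3    | 1988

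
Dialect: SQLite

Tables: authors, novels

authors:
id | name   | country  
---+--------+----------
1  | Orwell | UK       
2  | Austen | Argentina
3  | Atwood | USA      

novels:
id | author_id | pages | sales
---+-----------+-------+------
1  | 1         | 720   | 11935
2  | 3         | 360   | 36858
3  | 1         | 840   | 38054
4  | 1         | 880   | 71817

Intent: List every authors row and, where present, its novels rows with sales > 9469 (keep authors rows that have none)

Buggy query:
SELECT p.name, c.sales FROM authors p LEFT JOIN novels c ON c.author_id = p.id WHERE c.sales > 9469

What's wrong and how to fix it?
Bug: A WHERE condition on the right-hand table after LEFT JOIN drops unmatched parents

Fix: Move the right-table condition into the ON clause so unmatched parents are kept

Corrected query:
SELECT p.name, c.sales FROM authors p LEFT JOIN novels c ON c.author_id = p.id AND c.sales > 9469

Result:
name   | sales
-------+------
Orwell | 11935
Orwell | 38054
Orwell | 71817
Austen | NULL 
Atwood | 36858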